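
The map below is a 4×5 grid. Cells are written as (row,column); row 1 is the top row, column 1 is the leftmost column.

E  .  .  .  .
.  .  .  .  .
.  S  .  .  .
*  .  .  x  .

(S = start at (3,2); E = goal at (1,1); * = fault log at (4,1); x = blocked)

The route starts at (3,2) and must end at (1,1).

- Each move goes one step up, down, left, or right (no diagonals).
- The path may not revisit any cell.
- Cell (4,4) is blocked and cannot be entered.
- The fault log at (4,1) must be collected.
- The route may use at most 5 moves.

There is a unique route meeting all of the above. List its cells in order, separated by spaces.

The budget equals the shortest possible length, so every move has to be on a shortest route through the required cells.
Route from (3,2): down 1 to (4,2), left 1 to (4,1), up 3 to (1,1) — 5 moves in all.
Check: all required cells visited; 5 ≤ 5 moves.

(3,2) (4,2) (4,1) (3,1) (2,1) (1,1)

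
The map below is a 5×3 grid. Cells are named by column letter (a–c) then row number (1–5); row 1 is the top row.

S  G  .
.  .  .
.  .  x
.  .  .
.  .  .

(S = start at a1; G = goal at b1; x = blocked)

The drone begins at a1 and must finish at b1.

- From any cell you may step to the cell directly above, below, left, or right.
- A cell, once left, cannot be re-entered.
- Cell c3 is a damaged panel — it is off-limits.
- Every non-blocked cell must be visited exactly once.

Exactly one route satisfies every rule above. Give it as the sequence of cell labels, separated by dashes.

a1 - a2 - a3 - a4 - a5 - b5 - c5 - c4 - b4 - b3 - b2 - c2 - c1 - b1

Need to visit all 14 open cells exactly once, starting at a1 and ending at b1.
Cell c1 has only two open neighbours (c2 and b1), so the path must pass straight through it: one of those is the cell it's entered from and the other is where it exits.
Route from a1: 4× down (reaching a5), 2× right (reaching c5), up to c4, left to b4, 2× up (reaching b2), right to c2, up to c1, left to b1 — 13 moves in all.
Check: all 14 open cells covered.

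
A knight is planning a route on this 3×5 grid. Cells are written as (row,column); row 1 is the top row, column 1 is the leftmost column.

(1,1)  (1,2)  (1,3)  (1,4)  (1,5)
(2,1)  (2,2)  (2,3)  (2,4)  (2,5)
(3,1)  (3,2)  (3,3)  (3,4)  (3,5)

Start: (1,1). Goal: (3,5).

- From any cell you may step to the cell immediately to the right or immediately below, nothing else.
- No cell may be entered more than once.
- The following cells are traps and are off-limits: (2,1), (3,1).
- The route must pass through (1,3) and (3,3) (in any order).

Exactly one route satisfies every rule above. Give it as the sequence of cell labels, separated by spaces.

(1,1) (1,2) (1,3) (2,3) (3,3) (3,4) (3,5)

Moves only go right or down, so the column and row indices never decrease.
Route from (1,1): right 2 to (1,3), down 2 to (3,3), right 2 to (3,5) — 6 moves in all.
Check: all required cells visited.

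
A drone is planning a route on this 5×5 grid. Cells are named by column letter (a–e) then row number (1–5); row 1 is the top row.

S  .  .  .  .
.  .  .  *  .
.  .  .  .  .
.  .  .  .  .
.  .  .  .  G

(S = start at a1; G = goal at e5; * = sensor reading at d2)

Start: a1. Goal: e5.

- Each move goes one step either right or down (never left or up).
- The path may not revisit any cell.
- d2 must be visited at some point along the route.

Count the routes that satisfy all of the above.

16

A right/down-only route from a1 to e5 makes exactly 4 down-moves and 4 right-moves in some order.
With no other constraints that would be C(8,4) = 70 routes.
Split at d2 and multiply the segment counts: a1→d2: 4; d2→e5: 4; product = 16.
That gives 16 routes.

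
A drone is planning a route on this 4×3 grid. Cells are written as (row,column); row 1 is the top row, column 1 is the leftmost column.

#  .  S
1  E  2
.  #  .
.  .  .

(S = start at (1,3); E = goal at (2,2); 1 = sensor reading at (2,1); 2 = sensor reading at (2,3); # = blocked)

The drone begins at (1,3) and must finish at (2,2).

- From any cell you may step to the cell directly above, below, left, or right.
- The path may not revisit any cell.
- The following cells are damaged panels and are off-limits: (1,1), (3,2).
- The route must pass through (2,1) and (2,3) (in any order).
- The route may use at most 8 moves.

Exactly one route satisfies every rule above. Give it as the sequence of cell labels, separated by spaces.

(1,3) (2,3) (3,3) (4,3) (4,2) (4,1) (3,1) (2,1) (2,2)

The budget equals the shortest possible length, so every move has to be on a shortest route through the required cells.
Route from (1,3): 3× down (reaching (4,3)), 2× left (reaching (4,1)), 2× up (reaching (2,1)), right to (2,2) — 8 moves in all.
Check: all required cells visited; 8 ≤ 8 moves.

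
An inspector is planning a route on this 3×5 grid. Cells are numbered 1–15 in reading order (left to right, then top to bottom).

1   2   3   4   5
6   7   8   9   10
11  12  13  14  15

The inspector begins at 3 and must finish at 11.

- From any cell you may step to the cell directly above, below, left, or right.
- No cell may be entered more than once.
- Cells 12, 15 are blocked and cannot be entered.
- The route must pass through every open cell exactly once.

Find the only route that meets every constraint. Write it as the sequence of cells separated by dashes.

Need to visit all 13 open cells exactly once, starting at 3 and ending at 11.
Route from 3: right 2 to 5, down 1 to 10, left 1 to 9, down 1 to 14, left 1 to 13, up 1 to 8, left 1 to 7, up 1 to 2, left 1 to 1, down 2 to 11 — 12 moves in all.
Check: all 13 open cells covered.

3 - 4 - 5 - 10 - 9 - 14 - 13 - 8 - 7 - 2 - 1 - 6 - 11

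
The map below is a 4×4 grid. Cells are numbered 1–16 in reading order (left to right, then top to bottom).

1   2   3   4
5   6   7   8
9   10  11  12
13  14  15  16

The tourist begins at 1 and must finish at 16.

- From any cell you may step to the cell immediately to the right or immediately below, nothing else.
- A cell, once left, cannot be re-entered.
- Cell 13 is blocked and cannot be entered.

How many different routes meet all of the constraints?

19

A right/down-only route from 1 to 16 makes exactly 3 down-moves and 3 right-moves in some order.
With no other constraints that would be C(6,3) = 20 routes.
Subtract routes through each blocked cell (inclusion–exclusion for overlaps): − through 13: 1 → 19.
That gives 19 routes.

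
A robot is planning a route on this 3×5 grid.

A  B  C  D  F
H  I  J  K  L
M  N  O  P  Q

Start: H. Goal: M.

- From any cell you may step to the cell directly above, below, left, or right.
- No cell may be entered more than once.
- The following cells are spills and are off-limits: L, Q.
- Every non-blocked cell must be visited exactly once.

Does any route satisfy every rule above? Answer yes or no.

Cell F has only one open neighbour but is neither the start nor the goal, so a Hamiltonian route would have to both enter and leave it through the same neighbour — impossible without revisiting.

no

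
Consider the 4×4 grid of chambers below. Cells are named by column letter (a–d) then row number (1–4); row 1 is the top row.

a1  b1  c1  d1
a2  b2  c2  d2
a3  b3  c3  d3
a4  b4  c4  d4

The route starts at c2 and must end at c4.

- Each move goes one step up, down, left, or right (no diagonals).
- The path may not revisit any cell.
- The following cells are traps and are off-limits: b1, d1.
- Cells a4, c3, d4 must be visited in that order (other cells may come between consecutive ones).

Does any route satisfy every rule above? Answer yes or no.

One route that works: c2 → b2 → a2 → a3 → a4 → b4 → b3 → c3 → d3 → d4 → c4.

yes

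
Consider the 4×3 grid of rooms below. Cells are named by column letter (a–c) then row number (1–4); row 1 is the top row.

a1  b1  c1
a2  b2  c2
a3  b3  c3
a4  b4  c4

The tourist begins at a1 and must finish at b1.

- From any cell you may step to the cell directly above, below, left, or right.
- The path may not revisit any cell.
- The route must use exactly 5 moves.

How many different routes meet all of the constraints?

Need simple routes of exactly 5 moves from a1 to b1 (Manhattan distance 1, so 2 moves are spent on a detour and 2 undoing it).
Enumerating: a1 a2 a3 b3 b2 b1 | a1 a2 b2 c2 c1 b1.
That gives 2 routes.

2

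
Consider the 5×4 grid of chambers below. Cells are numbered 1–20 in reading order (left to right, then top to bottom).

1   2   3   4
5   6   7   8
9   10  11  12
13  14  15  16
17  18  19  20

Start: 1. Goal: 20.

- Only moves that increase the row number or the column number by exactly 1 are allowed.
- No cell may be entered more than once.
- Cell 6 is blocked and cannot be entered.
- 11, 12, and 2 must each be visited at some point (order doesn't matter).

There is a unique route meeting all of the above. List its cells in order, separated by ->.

Moves only go right or down, so the column and row indices never decrease.
Route from 1: right 2 to 3, down 2 to 11, right 1 to 12, down 2 to 20 — 7 moves in all.
Check: all required cells visited.

1 -> 2 -> 3 -> 7 -> 11 -> 12 -> 16 -> 20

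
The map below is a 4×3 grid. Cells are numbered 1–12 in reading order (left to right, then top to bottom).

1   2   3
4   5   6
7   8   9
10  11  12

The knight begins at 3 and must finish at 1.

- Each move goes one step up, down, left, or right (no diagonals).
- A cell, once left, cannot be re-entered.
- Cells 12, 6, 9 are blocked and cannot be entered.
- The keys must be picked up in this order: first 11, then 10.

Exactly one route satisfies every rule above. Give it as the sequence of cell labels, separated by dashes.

3 - 2 - 5 - 8 - 11 - 10 - 7 - 4 - 1

The waypoints must appear in the order 11, 10, with no cell reused.
Route from 3: left 1 to 2, down 3 to 11, left 1 to 10, up 3 to 1 — 8 moves in all.
Check: order respected (11 at step 4, 10 at step 5).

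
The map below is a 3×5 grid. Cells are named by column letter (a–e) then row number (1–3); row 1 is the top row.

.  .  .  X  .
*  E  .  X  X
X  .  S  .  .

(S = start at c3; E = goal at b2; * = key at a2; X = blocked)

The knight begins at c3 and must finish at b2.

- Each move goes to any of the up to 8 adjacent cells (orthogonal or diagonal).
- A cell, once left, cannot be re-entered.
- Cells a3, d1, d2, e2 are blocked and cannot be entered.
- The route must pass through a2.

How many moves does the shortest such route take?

3

Any route passes through a2 somewhere between c3 and b2. Summing Chebyshev distances along the two legs (c3 → a2 → b2) gives a lower bound of 2 + 1 = 3 moves.
A route of 3 moves achieves this: c3 → b3 → a2 → b2.
Since 3 matches the lower bound, it is optimal.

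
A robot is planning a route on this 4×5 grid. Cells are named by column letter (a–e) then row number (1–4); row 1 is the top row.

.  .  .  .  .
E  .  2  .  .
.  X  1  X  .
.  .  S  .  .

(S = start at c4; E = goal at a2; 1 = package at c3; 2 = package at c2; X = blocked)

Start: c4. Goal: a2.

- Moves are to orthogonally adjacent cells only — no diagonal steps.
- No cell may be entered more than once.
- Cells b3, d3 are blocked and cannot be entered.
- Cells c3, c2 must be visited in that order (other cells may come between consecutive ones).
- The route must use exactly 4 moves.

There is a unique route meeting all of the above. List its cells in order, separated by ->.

c4 -> c3 -> c2 -> b2 -> a2

The waypoints must appear in the order c3, c2, with no cell reused.
Route from c4: 2× up (reaching c2), 2× left (reaching a2) — 4 moves in all.
Check: order respected (1 at step 1, 2 at step 2); 4 moves as required.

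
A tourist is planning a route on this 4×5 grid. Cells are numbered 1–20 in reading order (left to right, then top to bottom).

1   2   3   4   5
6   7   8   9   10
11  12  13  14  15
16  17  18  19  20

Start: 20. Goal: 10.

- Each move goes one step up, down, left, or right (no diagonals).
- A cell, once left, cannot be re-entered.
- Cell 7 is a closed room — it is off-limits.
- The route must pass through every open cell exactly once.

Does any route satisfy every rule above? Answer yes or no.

yes

One route that works: 20 → 15 → 14 → 19 → 18 → 13 → 12 → 17 → 16 → 11 → 6 → 1 → 2 → 3 → 8 → 9 → 4 → 5 → 10.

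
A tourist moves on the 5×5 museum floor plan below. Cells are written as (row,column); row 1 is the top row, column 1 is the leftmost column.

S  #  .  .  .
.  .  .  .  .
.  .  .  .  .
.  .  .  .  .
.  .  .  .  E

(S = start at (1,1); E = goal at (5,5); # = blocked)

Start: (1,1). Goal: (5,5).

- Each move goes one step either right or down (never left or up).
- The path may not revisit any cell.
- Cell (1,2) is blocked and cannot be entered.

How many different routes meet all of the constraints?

35

A right/down-only route from (1,1) to (5,5) makes exactly 4 down-moves and 4 right-moves in some order.
With no other constraints that would be C(8,4) = 70 routes.
Subtract routes through each blocked cell (inclusion–exclusion for overlaps): − through (1,2): 35 → 35.
That gives 35 routes.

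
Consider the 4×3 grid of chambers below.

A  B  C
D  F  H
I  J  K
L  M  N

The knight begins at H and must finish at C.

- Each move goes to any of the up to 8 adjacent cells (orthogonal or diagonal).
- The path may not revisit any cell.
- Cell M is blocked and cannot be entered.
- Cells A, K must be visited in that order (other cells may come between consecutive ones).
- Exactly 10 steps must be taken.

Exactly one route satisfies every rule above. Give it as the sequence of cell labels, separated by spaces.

H B A D I L J N K F C

The waypoints must appear in the order A, K, with no cell reused.
Route from H: up-left 1 to B, left 1 to A, down 3 to L, up-right 1 to J, down-right 1 to N, up 1 to K, up-left 1 to F, up-right 1 to C — 10 moves in all.
Check: order respected (A at step 2, K at step 8); 10 moves as required.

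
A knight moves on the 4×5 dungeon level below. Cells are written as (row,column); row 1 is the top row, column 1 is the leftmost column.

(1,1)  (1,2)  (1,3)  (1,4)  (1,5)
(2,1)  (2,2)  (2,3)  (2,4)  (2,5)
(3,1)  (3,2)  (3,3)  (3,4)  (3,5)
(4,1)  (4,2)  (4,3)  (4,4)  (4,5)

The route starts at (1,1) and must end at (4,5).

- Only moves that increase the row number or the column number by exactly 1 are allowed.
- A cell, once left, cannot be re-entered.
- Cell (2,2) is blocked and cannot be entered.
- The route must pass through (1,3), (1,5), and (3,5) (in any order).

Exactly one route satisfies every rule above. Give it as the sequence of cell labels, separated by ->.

(1,1) -> (1,2) -> (1,3) -> (1,4) -> (1,5) -> (2,5) -> (3,5) -> (4,5)

Moves only go right or down, so the column and row indices never decrease.
Route from (1,1): 4× right (reaching (1,5)), 3× down (reaching (4,5)) — 7 moves in all.
Check: all required cells visited.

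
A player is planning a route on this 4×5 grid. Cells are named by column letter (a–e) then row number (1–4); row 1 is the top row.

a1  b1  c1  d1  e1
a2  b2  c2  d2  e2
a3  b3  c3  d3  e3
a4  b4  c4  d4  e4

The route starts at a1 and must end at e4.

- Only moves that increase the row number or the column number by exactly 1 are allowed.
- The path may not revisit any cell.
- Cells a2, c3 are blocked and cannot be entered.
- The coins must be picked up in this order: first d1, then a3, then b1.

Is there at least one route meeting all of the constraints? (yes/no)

no

a3 lies to the left of d1, so going from d1 to a3 would need a leftward move — but moves only go right/down, so d1 cannot be visited before a3.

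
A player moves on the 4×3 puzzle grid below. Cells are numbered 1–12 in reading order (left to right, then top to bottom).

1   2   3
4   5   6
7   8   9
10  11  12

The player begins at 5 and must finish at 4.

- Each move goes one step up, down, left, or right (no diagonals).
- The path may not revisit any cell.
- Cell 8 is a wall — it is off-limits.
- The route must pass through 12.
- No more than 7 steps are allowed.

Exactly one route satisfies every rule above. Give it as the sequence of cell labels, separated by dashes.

5 - 6 - 9 - 12 - 11 - 10 - 7 - 4

Any route must reach 12 and still end at 4 within 7 moves, so the order of the required stops is forced.
Route from 5: right to 6, 2× down (reaching 12), 2× left (reaching 10), 2× up (reaching 4) — 7 moves in all.
Check: all required cells visited; 7 ≤ 7 moves.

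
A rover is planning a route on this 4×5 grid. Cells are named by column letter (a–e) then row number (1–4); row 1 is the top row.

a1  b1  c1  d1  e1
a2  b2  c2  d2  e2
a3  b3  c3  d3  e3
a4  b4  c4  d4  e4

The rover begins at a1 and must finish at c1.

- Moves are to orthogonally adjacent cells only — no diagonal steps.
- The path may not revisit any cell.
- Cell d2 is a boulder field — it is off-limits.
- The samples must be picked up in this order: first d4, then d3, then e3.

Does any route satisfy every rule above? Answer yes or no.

yes

One route that works: a1 → a2 → a3 → a4 → b4 → c4 → d4 → d3 → e3 → e2 → e1 → d1 → c1.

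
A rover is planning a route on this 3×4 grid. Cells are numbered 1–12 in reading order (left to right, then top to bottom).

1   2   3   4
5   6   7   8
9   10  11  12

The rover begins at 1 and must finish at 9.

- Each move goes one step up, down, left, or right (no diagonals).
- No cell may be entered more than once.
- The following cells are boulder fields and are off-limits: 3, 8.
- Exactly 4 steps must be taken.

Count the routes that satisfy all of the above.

3

Need simple routes of exactly 4 moves from 1 to 9 (Manhattan distance 2, so 1 moves are spent on a detour and 1 undoing it).
Enumerating: 1 5 6 10 9 | 1 2 6 10 9 | 1 2 6 5 9.
That gives 3 routes.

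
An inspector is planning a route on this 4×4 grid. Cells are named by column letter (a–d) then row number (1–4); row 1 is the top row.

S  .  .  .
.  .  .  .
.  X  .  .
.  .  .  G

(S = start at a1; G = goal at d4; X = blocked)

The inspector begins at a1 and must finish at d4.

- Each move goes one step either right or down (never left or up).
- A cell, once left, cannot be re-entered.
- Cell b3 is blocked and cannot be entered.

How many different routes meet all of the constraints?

A right/down-only route from a1 to d4 makes exactly 3 down-moves and 3 right-moves in some order.
With no other constraints that would be C(6,3) = 20 routes.
Subtract routes through each blocked cell (inclusion–exclusion for overlaps): − through b3: 9 → 11.
That gives 11 routes.

11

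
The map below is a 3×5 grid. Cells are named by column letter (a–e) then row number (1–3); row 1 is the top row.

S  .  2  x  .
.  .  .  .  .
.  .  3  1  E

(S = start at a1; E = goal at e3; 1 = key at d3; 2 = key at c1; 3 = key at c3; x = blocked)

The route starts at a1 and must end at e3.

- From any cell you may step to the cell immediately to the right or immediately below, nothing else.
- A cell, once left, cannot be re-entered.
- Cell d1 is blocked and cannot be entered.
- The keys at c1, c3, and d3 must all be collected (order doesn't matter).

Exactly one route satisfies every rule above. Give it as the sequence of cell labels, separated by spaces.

a1 b1 c1 c2 c3 d3 e3

Moves only go right or down, so the column and row indices never decrease.
Route from a1: right 2 to c1, down 2 to c3, right 2 to e3 — 6 moves in all.
Check: all required cells visited.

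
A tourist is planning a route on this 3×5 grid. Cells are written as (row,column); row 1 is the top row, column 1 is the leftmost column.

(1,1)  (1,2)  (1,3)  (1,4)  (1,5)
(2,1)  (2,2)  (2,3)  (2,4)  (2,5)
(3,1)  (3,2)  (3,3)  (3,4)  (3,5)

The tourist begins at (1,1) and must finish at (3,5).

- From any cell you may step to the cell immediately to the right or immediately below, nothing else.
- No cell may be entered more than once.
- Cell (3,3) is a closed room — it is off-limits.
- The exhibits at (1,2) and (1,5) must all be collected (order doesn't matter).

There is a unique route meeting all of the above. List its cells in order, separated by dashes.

Moves only go right or down, so the column and row indices never decrease.
Route from (1,1): right 4 to (1,5), down 2 to (3,5) — 6 moves in all.
Check: all required cells visited.

(1,1) - (1,2) - (1,3) - (1,4) - (1,5) - (2,5) - (3,5)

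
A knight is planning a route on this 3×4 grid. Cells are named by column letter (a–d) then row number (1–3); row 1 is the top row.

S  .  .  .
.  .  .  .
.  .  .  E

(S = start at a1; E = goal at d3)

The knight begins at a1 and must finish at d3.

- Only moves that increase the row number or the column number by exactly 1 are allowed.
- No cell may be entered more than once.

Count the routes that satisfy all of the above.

10

A right/down-only route from a1 to d3 makes exactly 2 down-moves and 3 right-moves in some order.
With no other constraints that would be C(5,2) = 10 routes.
That gives 10 routes.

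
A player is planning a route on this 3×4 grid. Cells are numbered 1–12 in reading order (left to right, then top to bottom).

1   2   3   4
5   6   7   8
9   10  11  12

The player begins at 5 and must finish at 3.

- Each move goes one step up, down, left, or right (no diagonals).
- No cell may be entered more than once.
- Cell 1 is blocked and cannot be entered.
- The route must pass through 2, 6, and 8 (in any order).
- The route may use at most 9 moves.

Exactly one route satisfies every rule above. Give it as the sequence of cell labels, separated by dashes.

The budget equals the shortest possible length, so every move has to be on a shortest route through the required cells.
Route from 5: down to 9, 3× right (reaching 12), up to 8, 2× left (reaching 6), up to 2, right to 3 — 9 moves in all.
Check: all required cells visited; 9 ≤ 9 moves.

5 - 9 - 10 - 11 - 12 - 8 - 7 - 6 - 2 - 3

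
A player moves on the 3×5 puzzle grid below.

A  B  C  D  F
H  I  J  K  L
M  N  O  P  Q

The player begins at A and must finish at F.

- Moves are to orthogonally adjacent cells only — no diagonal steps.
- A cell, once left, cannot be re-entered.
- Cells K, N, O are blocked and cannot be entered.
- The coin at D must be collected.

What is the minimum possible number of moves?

4

Any route passes through D somewhere between A and F. Summing Manhattan distances along the two legs (A → D → F) gives a lower bound of 3 + 1 = 4 moves.
A route of 4 moves achieves this: A → B → C → D → F.
Since 4 matches the lower bound, it is optimal.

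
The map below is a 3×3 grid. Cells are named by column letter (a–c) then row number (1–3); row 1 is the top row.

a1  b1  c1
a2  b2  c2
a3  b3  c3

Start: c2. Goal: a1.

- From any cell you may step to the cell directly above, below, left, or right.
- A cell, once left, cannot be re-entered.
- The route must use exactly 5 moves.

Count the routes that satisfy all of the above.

Need simple routes of exactly 5 moves from c2 to a1 (Manhattan distance 3, so 1 moves are spent on a detour and 1 undoing it).
Enumerating: c2 c1 b1 b2 a2 a1 | c2 c3 b3 b2 b1 a1 | c2 c3 b3 b2 a2 a1 | c2 c3 b3 a3 a2 a1 | c2 b2 b3 a3 a2 a1.
That gives 5 routes.

5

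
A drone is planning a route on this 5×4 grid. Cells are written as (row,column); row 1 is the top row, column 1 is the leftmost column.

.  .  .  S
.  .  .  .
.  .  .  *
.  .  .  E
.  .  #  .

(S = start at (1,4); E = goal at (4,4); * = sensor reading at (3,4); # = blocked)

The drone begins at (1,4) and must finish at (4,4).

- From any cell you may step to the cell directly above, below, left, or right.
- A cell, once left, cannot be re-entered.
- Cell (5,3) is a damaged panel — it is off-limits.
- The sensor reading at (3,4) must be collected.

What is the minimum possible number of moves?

Any route passes through (3,4) somewhere between (1,4) and (4,4). Summing Manhattan distances along the two legs ((1,4) → (3,4) → (4,4)) gives a lower bound of 2 + 1 = 3 moves.
A route of 3 moves achieves this: (1,4) → (2,4) → (3,4) → (4,4).
Since 3 matches the lower bound, it is optimal.

3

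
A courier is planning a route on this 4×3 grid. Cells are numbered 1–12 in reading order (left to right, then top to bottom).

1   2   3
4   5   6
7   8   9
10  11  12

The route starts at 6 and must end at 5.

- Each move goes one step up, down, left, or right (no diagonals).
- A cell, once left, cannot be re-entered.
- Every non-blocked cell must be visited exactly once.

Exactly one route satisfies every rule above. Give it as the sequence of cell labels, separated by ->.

6 -> 3 -> 2 -> 1 -> 4 -> 7 -> 10 -> 11 -> 12 -> 9 -> 8 -> 5

Need to visit all 12 open cells exactly once, starting at 6 and ending at 5.
Cell 3 has only two open neighbours (6 and 2), so the path must pass straight through it: one of those is the cell it's entered from and the other is where it exits.
Route from 6: up 1 to 3, left 2 to 1, down 3 to 10, right 2 to 12, up 1 to 9, left 1 to 8, up 1 to 5 — 11 moves in all.
Check: all 12 open cells covered.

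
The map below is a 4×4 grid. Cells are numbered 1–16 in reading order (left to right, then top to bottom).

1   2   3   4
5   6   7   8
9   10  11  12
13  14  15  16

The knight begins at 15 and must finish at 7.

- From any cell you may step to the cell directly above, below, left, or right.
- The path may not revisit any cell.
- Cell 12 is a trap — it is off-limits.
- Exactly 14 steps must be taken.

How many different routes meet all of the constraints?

0

Need simple routes of exactly 14 moves from 15 to 7 (Manhattan distance 2, so 6 moves are spent on a detour and 6 undoing it).
No route satisfies every constraint, so the count is 0.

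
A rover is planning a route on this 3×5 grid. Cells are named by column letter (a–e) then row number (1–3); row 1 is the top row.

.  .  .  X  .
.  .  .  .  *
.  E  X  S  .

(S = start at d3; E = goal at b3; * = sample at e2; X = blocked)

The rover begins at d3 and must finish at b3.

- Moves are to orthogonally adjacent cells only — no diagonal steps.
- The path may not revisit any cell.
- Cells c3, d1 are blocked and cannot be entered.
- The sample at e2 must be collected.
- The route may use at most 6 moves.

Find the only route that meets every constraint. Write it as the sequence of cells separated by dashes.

The budget equals the shortest possible length, so every move has to be on a shortest route through the required cells.
Route from d3: right 1 to e3, up 1 to e2, left 3 to b2, down 1 to b3 — 6 moves in all.
Check: all required cells visited; 6 ≤ 6 moves.

d3 - e3 - e2 - d2 - c2 - b2 - b3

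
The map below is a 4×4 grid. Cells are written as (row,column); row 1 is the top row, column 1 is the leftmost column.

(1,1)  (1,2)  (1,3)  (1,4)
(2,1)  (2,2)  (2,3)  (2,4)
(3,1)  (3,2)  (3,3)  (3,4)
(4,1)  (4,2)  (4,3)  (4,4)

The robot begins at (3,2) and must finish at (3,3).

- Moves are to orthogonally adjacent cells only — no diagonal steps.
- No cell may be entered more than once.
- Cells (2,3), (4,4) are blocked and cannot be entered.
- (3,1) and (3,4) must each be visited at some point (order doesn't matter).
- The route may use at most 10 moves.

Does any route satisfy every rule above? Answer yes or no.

yes

One route that works: (3,2) → (3,1) → (2,1) → (1,1) → (1,2) → (1,3) → (1,4) → (2,4) → (3,4) → (3,3).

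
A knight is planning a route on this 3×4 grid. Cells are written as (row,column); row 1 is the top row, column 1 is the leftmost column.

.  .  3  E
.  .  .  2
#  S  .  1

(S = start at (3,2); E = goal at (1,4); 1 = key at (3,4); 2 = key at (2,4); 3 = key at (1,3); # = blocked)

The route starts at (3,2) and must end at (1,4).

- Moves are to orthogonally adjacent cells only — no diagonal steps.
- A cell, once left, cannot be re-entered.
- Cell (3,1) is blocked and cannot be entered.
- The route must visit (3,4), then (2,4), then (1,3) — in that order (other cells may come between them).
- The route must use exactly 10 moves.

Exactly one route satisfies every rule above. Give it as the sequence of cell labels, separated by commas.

(3,2), (3,3), (3,4), (2,4), (2,3), (2,2), (2,1), (1,1), (1,2), (1,3), (1,4)

The waypoints must appear in the order (3,4), (2,4), (1,3), with no cell reused.
Route from (3,2): right 2 to (3,4), up 1 to (2,4), left 3 to (2,1), up 1 to (1,1), right 3 to (1,4) — 10 moves in all.
Check: order respected (1 at step 2, 2 at step 3, 3 at step 9); 10 moves as required.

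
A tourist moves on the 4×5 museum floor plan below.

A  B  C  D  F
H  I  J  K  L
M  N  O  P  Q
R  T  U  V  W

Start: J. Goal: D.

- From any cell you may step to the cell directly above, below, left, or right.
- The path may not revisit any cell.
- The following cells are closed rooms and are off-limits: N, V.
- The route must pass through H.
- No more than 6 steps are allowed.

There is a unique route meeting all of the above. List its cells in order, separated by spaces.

Any route must reach H and still end at D within 6 moves, so the order of the required stops is forced.
Route from J: 2× left (reaching H), up to A, 3× right (reaching D) — 6 moves in all.
Check: all required cells visited; 6 ≤ 6 moves.

J I H A B C D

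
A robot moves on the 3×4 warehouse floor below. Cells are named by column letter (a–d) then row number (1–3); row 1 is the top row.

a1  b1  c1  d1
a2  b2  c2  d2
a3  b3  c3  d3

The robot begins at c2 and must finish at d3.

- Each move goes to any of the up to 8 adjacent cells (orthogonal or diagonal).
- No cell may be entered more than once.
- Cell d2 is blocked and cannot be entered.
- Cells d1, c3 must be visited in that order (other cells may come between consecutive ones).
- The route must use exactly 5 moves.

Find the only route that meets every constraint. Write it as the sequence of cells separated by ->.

c2 -> d1 -> c1 -> b2 -> c3 -> d3

The waypoints must appear in the order d1, c3, with no cell reused.
Route from c2: up-right to d1, left to c1, down-left to b2, down-right to c3, right to d3 — 5 moves in all.
Check: order respected (d1 at step 1, c3 at step 4); 5 moves as required.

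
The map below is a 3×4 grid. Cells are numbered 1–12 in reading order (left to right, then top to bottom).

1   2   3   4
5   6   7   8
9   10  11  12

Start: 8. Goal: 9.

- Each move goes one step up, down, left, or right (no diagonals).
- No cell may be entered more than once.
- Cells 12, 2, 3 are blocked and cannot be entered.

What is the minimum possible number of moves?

4

The Manhattan distance from 8 to 9 is |2−3| + |4−1| = 4, so at least 4 moves are needed.
A route of 4 moves achieves this: 8 → 7 → 11 → 10 → 9.
Since 4 matches the lower bound, it is optimal.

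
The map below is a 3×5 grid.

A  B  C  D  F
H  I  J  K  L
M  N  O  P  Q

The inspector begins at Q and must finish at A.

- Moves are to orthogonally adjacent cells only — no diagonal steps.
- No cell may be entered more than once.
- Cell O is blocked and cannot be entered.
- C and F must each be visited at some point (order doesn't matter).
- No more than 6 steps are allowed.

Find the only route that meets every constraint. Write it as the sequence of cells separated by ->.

Q -> L -> F -> D -> C -> B -> A

The 6-move cap with required stops at C, F leaves no slack for detours.
Route from Q: up 2 to F, left 4 to A — 6 moves in all.
Check: all required cells visited; 6 ≤ 6 moves.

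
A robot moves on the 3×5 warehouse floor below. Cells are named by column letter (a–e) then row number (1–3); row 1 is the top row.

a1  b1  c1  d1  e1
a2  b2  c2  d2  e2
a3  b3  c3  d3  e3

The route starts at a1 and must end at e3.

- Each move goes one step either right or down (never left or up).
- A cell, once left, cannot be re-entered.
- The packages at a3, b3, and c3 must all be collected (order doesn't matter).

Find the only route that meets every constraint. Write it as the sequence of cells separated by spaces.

a1 a2 a3 b3 c3 d3 e3

Moves only go right or down, so the column and row indices never decrease.
Route from a1: down 2 to a3, right 4 to e3 — 6 moves in all.
Check: all required cells visited.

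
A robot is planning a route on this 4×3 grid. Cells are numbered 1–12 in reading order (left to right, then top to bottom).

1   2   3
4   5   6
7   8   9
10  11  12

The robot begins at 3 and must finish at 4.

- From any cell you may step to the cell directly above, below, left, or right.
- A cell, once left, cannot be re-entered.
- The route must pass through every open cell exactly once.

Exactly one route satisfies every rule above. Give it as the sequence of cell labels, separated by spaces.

3 6 9 12 11 10 7 8 5 2 1 4

Need to visit all 12 open cells exactly once, starting at 3 and ending at 4.
Cell 12 has only two open neighbours (9 and 11), so the path must pass straight through it: one of those is the cell it's entered from and the other is where it exits.
Route from 3: 3× down (reaching 12), 2× left (reaching 10), up to 7, right to 8, 2× up (reaching 2), left to 1, down to 4 — 11 moves in all.
Check: all 12 open cells covered.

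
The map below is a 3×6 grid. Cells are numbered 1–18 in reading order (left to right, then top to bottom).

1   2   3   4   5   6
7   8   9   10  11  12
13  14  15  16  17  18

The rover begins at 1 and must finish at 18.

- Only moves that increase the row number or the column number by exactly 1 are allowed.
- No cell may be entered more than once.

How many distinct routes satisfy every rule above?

21

A right/down-only route from 1 to 18 makes exactly 2 down-moves and 5 right-moves in some order.
With no other constraints that would be C(7,2) = 21 routes.
That gives 21 routes.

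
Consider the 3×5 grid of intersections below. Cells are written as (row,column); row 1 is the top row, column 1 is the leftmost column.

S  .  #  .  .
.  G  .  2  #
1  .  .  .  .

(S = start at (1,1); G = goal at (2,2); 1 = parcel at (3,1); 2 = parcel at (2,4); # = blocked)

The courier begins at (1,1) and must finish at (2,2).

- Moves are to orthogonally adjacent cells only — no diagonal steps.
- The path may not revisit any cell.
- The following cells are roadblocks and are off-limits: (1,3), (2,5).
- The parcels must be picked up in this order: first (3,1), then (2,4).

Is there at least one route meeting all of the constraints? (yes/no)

One route that works: (1,1) → (2,1) → (3,1) → (3,2) → (3,3) → (3,4) → (2,4) → (2,3) → (2,2).

yes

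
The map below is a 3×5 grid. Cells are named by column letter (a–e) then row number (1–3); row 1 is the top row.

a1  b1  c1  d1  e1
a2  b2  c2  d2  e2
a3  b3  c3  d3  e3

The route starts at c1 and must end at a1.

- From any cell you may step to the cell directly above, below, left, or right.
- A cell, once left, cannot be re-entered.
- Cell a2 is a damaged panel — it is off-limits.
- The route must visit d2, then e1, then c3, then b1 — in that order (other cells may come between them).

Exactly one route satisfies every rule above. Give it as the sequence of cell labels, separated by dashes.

The waypoints must appear in the order d2, e1, c3, b1, with no cell reused.
Route from c1: down 1 to c2, right 1 to d2, up 1 to d1, right 1 to e1, down 2 to e3, left 3 to b3, up 2 to b1, left 1 to a1 — 12 moves in all.
Check: order respected (d2 at step 2, e1 at step 4, c3 at step 8, b1 at step 11).

c1 - c2 - d2 - d1 - e1 - e2 - e3 - d3 - c3 - b3 - b2 - b1 - a1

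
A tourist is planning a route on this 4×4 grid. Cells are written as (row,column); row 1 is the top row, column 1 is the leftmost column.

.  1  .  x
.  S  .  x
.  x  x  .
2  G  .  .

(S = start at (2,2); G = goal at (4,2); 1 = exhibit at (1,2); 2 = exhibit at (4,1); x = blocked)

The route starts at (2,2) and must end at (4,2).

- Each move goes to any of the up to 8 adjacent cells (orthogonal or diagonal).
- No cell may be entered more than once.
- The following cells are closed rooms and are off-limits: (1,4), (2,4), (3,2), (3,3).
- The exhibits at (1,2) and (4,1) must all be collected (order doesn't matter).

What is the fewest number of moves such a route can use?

5

Any route passes through (1,2) and (4,1) in some order between (2,2) and (4,2). Summing Chebyshev distances along each leg and taking the cheapest ordering ((2,2) → (1,2) → (4,1) → (4,2)) gives a lower bound of 1 + 3 + 1 = 5 moves.
A route of 5 moves achieves this: (2,2) → (1,2) → (2,1) → (3,1) → (4,1) → (4,2).
Since 5 matches the lower bound, it is optimal.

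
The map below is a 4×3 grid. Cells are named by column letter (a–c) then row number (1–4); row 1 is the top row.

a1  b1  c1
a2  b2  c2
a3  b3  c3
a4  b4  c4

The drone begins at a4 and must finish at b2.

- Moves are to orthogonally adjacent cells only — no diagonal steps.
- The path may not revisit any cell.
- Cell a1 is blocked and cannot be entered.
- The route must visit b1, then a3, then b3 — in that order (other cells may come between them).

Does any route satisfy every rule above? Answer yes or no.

no

Ignoring the required order, 2 revisit-free routes from a4 to b2 pass through all of b1, a3, and b3; the waypoint orders that occur are a3 → b3 → b1 (2) — never b1 → a3 → b3.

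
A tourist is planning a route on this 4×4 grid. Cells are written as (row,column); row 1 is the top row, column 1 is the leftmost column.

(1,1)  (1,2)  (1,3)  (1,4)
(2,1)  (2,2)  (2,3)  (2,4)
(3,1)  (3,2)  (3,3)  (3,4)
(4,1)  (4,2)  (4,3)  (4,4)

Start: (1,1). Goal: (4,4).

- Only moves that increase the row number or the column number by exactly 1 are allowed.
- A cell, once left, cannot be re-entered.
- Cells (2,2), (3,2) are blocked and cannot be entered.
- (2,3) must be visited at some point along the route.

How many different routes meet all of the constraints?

3

A right/down-only route from (1,1) to (4,4) makes exactly 3 down-moves and 3 right-moves in some order.
With no other constraints that would be C(6,3) = 20 routes.
Split at (2,3) and multiply the segment counts (each segment already excludes blocked cells): (1,1)→(2,3): 1; (2,3)→(4,4): 3; product = 3.
That gives 3 routes.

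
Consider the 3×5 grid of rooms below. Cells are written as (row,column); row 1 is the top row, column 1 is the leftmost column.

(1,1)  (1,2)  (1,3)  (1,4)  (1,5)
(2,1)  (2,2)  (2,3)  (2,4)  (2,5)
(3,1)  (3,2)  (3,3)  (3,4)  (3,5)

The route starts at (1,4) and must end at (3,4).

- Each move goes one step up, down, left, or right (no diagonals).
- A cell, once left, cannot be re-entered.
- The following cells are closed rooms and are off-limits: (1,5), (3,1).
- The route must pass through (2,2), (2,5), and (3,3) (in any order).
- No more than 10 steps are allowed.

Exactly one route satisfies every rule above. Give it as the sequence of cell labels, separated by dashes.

(1,4) - (1,3) - (1,2) - (2,2) - (3,2) - (3,3) - (2,3) - (2,4) - (2,5) - (3,5) - (3,4)

The budget equals the shortest possible length, so every move has to be on a shortest route through the required cells.
Route from (1,4): 2× left (reaching (1,2)), 2× down (reaching (3,2)), right to (3,3), up to (2,3), 2× right (reaching (2,5)), down to (3,5), left to (3,4) — 10 moves in all.
Check: all required cells visited; 10 ≤ 10 moves.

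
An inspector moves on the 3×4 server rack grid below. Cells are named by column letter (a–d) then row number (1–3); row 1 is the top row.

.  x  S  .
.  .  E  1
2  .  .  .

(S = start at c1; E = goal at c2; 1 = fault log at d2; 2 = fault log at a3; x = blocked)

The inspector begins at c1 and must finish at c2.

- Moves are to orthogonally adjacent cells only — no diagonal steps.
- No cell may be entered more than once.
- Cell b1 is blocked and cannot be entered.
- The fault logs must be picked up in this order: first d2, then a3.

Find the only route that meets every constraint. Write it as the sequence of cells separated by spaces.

The waypoints must appear in the order d2, a3, with no cell reused.
Route from c1: right 1 to d1, down 2 to d3, left 3 to a3, up 1 to a2, right 2 to c2 — 9 moves in all.
Check: order respected (1 at step 2, 2 at step 6).

c1 d1 d2 d3 c3 b3 a3 a2 b2 c2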